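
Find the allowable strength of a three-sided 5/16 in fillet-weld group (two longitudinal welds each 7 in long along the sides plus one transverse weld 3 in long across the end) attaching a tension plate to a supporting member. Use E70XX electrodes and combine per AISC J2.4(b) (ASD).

R_n/Ω ≈ 78.9 kip

E70XX → F_EXX = 70 ksi.
t_e = 0.707 × 0.3125 = 0.2209 in.
R_nwl = 0.6 × 70 × 0.2209 × 14 = 129.9 kip (longitudinal, 2 welds).
R_nwt = 0.6 × 70 × 0.2209 × 3 = 27.84 kip (transverse, base value).
(i) R_nwl + R_nwt = 157.7 kip; (ii) 0.85 R_nwl + 1.5 R_nwt = 152.2 kip.
R_n = max = 157.7 kip [governs: (i)]; R_n/Ω = 78.87 kip.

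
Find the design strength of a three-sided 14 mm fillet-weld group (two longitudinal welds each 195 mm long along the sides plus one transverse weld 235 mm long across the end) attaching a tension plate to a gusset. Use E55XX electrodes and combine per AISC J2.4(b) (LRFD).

E55XX → F_EXX = 550 MPa.
t_e = 0.707 × 14 = 9.898 mm.
R_nwl = 0.6 × 550 × 9.898 × 390 × 10⁻³ = 1274 kN (longitudinal, 2 welds).
R_nwt = 0.6 × 550 × 9.898 × 235 × 10⁻³ = 767.6 kN (transverse, base value).
(i) R_nwl + R_nwt = 2041 kN; (ii) 0.85 R_nwl + 1.5 R_nwt = 2234 kN.
R_n = max = 2234 kN [governs: (ii)]; φR_n = 1676 kN.

φR_n ≈ 1680 kN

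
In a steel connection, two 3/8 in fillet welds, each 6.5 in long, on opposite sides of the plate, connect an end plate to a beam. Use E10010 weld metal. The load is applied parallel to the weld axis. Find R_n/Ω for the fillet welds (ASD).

E100XX → F_EXX = 100 ksi.
Effective throat t_e = 0.707 × 0.375 = 0.2651 in.
Total length L = 13 in; A_we = 0.2651 × 13 = 3.447 in².
F_nw = 0.6 F_EXX = 0.6 × 100 = 60 ksi.
R_n = 60 × 3.447 = 206.8 kip; R_n/Ω = 206.8/2.0 = 103.4 kip.

R_n/Ω ≈ 103 kip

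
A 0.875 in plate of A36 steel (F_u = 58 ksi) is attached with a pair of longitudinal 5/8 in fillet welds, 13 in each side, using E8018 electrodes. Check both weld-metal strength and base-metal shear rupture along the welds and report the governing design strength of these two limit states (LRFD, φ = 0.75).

φR_n ≈ 414 kips (weld metal governs)

E80XX → F_EXX = 80 ksi.
t_e = 0.707 × 0.625 = 0.4419 in; L = 26 in.
Weld metal: φR_n = 0.75 × 0.6 × 80 × 0.4419 × 26 = 413.6 kips.
Base metal (shear rupture): φR_n = 0.75 × 0.6 × 58 × 0.875 × 26 = 593.8 kips.
Governing: weld metal.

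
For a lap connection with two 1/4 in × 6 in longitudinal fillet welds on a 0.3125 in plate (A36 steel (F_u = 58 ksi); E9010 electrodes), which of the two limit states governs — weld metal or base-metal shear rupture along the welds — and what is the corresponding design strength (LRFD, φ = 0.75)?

φR_n ≈ 85.9 kips (weld metal governs)

E90XX → F_EXX = 90 ksi.
t_e = 0.707 × 0.25 = 0.1767 in; L = 12 in.
Weld metal: φR_n = 0.75 × 0.6 × 90 × 0.1767 × 12 = 85.9 kips.
Base metal (shear rupture): φR_n = 0.75 × 0.6 × 58 × 0.3125 × 12 = 97.88 kips.
Governing: weld metal.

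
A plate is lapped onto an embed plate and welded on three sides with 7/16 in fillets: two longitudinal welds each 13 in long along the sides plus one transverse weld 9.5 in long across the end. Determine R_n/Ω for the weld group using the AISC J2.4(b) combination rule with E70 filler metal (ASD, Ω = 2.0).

R_n/Ω ≈ 236 kip

E70XX → F_EXX = 70 ksi.
t_e = 0.707 × 0.4375 = 0.3093 in.
R_nwl = 0.6 × 70 × 0.3093 × 26 = 337.8 kip (longitudinal, 2 welds).
R_nwt = 0.6 × 70 × 0.3093 × 9.5 = 123.4 kip (transverse, base value).
(i) R_nwl + R_nwt = 461.2 kip; (ii) 0.85 R_nwl + 1.5 R_nwt = 472.2 kip.
R_n = max = 472.2 kip [governs: (ii)]; R_n/Ω = 236.1 kip.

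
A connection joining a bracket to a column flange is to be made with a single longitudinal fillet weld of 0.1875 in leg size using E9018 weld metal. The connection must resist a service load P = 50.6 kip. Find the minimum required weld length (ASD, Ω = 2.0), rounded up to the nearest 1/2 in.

E90XX → F_EXX = 90 ksi.
Throat t_e = 0.707 × 0.1875 = 0.1326 in.
r_n/Ω = (0.6 × 90 × 0.1326) / 2.0 = 3.579 kip/in.
L_req = P / (r_n/Ω) = 50.6 / 3.579 = 14.14 in total.
Round up → use L = 14.5 in.

L = 14.5 in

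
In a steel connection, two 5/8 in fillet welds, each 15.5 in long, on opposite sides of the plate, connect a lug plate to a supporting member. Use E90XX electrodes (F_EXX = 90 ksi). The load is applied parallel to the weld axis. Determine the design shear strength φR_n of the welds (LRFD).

Effective throat t_e = 0.707 × 0.625 = 0.4419 in.
Total length L = 31 in; A_we = 0.4419 × 31 = 13.7 in².
F_nw = 0.6 F_EXX = 0.6 × 90 = 54 ksi.
φR_n = 0.75 × 54 × 13.7 = 554.8 kips.

φR_n ≈ 555 kips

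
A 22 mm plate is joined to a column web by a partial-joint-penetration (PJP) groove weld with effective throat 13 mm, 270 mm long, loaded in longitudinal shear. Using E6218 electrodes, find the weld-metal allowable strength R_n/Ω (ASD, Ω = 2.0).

E62XX → F_EXX = 620 MPa.
Effective throat (given) t_e = 13 mm.
A_we = 13 × 270 = 3510 mm².
F_nw = 0.6 F_EXX = 372 MPa.
R_n/Ω = (372 × 3510) / 2.0 × 10⁻³ = 652.9 kN.

R_n/Ω ≈ 653 kN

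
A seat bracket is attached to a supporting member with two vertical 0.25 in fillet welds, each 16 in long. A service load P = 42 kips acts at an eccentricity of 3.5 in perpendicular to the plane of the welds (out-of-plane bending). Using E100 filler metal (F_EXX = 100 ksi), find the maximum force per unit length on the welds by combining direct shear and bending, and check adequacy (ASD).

f_max ≈ 2.17 kip/in; adequate

L_w = 2 × 16 = 32 in; section modulus (unit throat) S = 2 × L²/6 = 85.33 in².
Direct shear f_v = P/L_w = 42/32 = 1.312 kip/in.
Moment M = P × e = 42 × 3.5 = 147 kip·in; bending f_b = M/S = 1.723 kip/in.
f_max = √(f_v² + f_b²) = √(1.312² + 1.723²) = 2.166 kip/in.
r_n/Ω = (1/2.0) × 0.6 × 100 × (0.707 × 0.25) = 5.302 kip/in → adequate.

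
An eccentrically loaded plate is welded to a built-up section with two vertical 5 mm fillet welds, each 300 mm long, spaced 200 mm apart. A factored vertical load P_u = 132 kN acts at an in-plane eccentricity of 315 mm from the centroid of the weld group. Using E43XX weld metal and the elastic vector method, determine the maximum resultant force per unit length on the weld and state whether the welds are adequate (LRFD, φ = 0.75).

E43XX → F_EXX = 430 MPa.
Total weld length L_w = 600 mm. Treat welds as unit-width lines.
Polar moment about centroid: J = 2[d³/12 + d(b/2)²] = 2[300³/12 + 300×100²] = 10500000 mm³.
Direct shear f_v = P/L_w = 132×10³ / 600 = 220 N/mm (vertical).
Torsion M = P·e = 132×10³ × 315 = 41580000 N·mm.
Critical point at (x, y) = (100, 150) from centroid. f_tx = M·y/J = 594 N/mm; f_ty = M·x/J = 396 N/mm.
Resultant f_max = √[f_tx² + (f_v + f_ty)²] = √[594² + (220 + 396)²] = 855.7 N/mm.
Capacity per unit length: φr_n = 0.75 × 0.6 × 430 × (0.707 × 5) = 684 N/mm.
855.7 > 684 → NOT adequate.

f_max ≈ 856 N/mm; NOT adequate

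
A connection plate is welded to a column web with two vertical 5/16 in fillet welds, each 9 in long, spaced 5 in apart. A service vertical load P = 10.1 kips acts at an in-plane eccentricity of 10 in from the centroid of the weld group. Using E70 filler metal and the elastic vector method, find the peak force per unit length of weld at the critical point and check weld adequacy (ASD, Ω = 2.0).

E70XX → F_EXX = 70 ksi.
Total weld length L_w = 18 in. Treat welds as unit-width lines.
Polar moment about centroid: J = 2[d³/12 + d(b/2)²] = 2[9³/12 + 9×2.5²] = 234 in³.
Direct shear f_v = P/L_w = 10.1 / 18 = 0.5611 kip/in (vertical).
Torsion M = P·e = 10.1 × 10 = 101 kip·in.
Critical point at (x, y) = (2.5, 4.5) from centroid. f_tx = M·y/J = 1.942 kip/in; f_ty = M·x/J = 1.079 kip/in.
Resultant f_max = √[f_tx² + (f_v + f_ty)²] = √[1.942² + (0.5611 + 1.079)²] = 2.542 kip/in.
Capacity per unit length: r_n/Ω = (1/2.0) × 0.6 × 70 × (0.707 × 0.3125) = 4.64 kip/in.
2.542 ≤ 4.64 → adequate.

f_max ≈ 2.54 kip/in; adequate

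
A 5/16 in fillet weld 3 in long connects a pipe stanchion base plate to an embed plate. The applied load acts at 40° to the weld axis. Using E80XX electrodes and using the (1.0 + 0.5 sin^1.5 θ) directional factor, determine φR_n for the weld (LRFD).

E80XX → F_EXX = 80 ksi.
t_e = 0.707 × 0.3125 = 0.2209 in; A_we = 0.2209 × 3 = 0.6628 in².
Directional factor: 1.0 + 0.5 sin^1.5(40°) = 1.258.
F_nw = 0.6 × 80 × 1.258 = 60.37 ksi.
φR_n = 0.75 × 60.37 × 0.6628 = 30.01 kip.

φR_n ≈ 30 kip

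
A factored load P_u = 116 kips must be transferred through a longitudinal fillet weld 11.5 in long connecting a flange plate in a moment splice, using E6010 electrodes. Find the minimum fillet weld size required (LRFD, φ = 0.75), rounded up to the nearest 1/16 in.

w = 9/16 in

E60XX → F_EXX = 60 ksi.
Total weld length L = 11.5 in.
Required throat t_e = P_u / (φ × 0.6 F_EXX × L) = 116 / (0.75 × 0.6 × 60 × 11.5) = 0.3736 in.
Required leg w = t_e / 0.707 = 0.5284 in → use 9/16 in.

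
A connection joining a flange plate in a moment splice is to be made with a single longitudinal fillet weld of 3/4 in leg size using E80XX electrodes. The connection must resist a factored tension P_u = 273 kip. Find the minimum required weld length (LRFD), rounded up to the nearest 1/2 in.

E80XX → F_EXX = 80 ksi.
Throat t_e = 0.707 × 0.75 = 0.5302 in.
φr_n = 0.75 × 0.6 × 80 × 0.5302 = 19.09 kip/in.
L_req = P_u / φr_n = 273 / 19.09 = 14.3 in total.
Round up → use L = 14.5 in.

L = 14.5 in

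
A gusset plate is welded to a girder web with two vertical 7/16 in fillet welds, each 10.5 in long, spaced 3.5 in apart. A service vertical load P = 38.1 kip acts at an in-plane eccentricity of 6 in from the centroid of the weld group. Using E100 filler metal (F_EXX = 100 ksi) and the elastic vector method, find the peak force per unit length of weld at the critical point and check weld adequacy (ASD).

f_max ≈ 5.75 kip/in; adequate

Total weld length L_w = 21 in. Treat welds as unit-width lines.
Polar moment about centroid: J = 2[d³/12 + d(b/2)²] = 2[10.5³/12 + 10.5×1.75²] = 257.2 in³.
Direct shear f_v = P/L_w = 38.1 / 21 = 1.814 kip/in (vertical).
Torsion M = P·e = 38.1 × 6 = 228.6 kip·in.
Critical point at (x, y) = (1.75, 5.25) from centroid. f_tx = M·y/J = 4.665 kip/in; f_ty = M·x/J = 1.555 kip/in.
Resultant f_max = √[f_tx² + (f_v + f_ty)²] = √[4.665² + (1.814 + 1.555)²] = 5.755 kip/in.
Capacity per unit length: r_n/Ω = (1/2.0) × 0.6 × 100 × (0.707 × 0.4375) = 9.279 kip/in.
5.755 ≤ 9.279 → adequate.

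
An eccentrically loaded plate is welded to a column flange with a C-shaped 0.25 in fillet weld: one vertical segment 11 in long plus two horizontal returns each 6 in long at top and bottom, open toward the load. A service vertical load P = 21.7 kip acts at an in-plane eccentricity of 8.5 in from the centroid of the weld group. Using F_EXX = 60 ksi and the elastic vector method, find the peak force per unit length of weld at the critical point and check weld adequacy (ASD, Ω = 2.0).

Total weld length L_w = 23 in. Treat welds as unit-width lines.
Centroid: x̄ = 2×6×3 / 23 = 1.565 in from the vertical weld.
Polar moment about centroid: J = I_x + I_y = [11³/12 + 2×6×5.5²] + [11×1.565² + 2(6³/12 + 6×1.435²)] = 561.6 in³.
Direct shear f_v = P/L_w = 21.7 / 23 = 0.9435 kip/in (vertical).
Torsion M = P·e = 21.7 × 8.5 = 184.45 kip·in.
Critical point at (x, y) = (4.435, 5.5) from centroid. f_tx = M·y/J = 1.807 kip/in; f_ty = M·x/J = 1.457 kip/in.
Resultant f_max = √[f_tx² + (f_v + f_ty)²] = √[1.807² + (0.9435 + 1.457)²] = 3.004 kip/in.
Capacity per unit length: r_n/Ω = (1/2.0) × 0.6 × 60 × (0.707 × 0.25) = 3.181 kip/in.
3.004 ≤ 3.181 → adequate.

f_max ≈ 3 kip/in; adequate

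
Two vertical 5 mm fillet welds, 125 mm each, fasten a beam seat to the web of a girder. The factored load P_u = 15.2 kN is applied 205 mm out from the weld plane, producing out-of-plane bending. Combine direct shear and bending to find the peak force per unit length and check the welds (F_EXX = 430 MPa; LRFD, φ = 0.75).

L_w = 2 × 125 = 250 mm; section modulus (unit throat) S = 2 × L²/6 = 5208 mm².
Direct shear f_v = P/L_w = 15.2×10³/250 = 60.8 N/mm.
Moment M = P × e = 15.2×10³ × 205 = 3116000 N·mm; bending f_b = M/S = 598.3 N/mm.
f_max = √(f_v² + f_b²) = √(60.8² + 598.3²) = 601.4 N/mm.
φr_n = 0.75 × 0.6 × 430 × (0.707 × 5) = 684 N/mm → adequate.

f_max ≈ 601 N/mm; adequate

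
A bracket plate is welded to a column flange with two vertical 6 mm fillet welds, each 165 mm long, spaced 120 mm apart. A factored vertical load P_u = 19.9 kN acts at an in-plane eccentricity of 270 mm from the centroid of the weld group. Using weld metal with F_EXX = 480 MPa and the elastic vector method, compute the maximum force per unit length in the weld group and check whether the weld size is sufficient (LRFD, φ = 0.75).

f_max ≈ 322 N/mm; adequate

Total weld length L_w = 330 mm. Treat welds as unit-width lines.
Polar moment about centroid: J = 2[d³/12 + d(b/2)²] = 2[165³/12 + 165×60²] = 1937000 mm³.
Direct shear f_v = P/L_w = 19.9×10³ / 330 = 60.3 N/mm (vertical).
Torsion M = P·e = 19.9×10³ × 270 = 5373000 N·mm.
Critical point at (x, y) = (60, 82.5) from centroid. f_tx = M·y/J = 228.9 N/mm; f_ty = M·x/J = 166.5 N/mm.
Resultant f_max = √[f_tx² + (f_v + f_ty)²] = √[228.9² + (60.3 + 166.5)²] = 322.2 N/mm.
Capacity per unit length: φr_n = 0.75 × 0.6 × 480 × (0.707 × 6) = 916.3 N/mm.
322.2 ≤ 916.3 → adequate.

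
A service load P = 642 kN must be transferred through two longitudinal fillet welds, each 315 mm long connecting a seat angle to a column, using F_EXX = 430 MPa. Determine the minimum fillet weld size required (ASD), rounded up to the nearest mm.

Total weld length L = 630 mm.
Required throat t_e = P × Ω / (0.6 F_EXX × L) = 642 × 2.0 / (0.6 × 430 × 630 × 10⁻³) = 7.9 mm.
Required leg w = t_e / 0.707 = 11.17 mm → use 12 mm.

w = 12 mm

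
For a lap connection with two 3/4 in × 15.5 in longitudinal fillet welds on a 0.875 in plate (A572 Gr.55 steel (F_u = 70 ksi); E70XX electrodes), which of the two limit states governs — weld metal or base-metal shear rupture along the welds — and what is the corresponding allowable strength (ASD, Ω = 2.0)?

E70XX → F_EXX = 70 ksi.
t_e = 0.707 × 0.75 = 0.5302 in; L = 31 in.
Weld metal: R_n/Ω = (1/2.0) × 0.6 × 70 × 0.5302 × 31 = 345.2 kips.
Base metal (shear rupture): R_n/Ω = (1/2.0) × 0.6 × 70 × 0.875 × 31 = 569.6 kips.
Governing: weld metal.

R_n/Ω ≈ 345 kips (weld metal governs)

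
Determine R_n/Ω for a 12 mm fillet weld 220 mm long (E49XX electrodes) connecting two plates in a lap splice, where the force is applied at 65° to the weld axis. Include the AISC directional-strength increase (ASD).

E49XX → F_EXX = 490 MPa.
t_e = 0.707 × 12 = 8.484 mm; A_we = 8.484 × 220 = 1866 mm².
Directional factor: 1.0 + 0.5 sin^1.5(65°) = 1.431.
F_nw = 0.6 × 490 × 1.431 = 420.8 MPa.
R_n/Ω = (420.8 × 1866) / 2.0 × 10⁻³ = 392.7 kN.

R_n/Ω ≈ 393 kN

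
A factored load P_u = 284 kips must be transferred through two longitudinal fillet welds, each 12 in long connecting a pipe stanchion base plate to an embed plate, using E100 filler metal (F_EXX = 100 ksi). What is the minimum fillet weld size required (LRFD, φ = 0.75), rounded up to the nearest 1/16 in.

Total weld length L = 24 in.
Required throat t_e = P_u / (φ × 0.6 F_EXX × L) = 284 / (0.75 × 0.6 × 100 × 24) = 0.263 in.
Required leg w = t_e / 0.707 = 0.3719 in → use 3/8 in.

w = 3/8 in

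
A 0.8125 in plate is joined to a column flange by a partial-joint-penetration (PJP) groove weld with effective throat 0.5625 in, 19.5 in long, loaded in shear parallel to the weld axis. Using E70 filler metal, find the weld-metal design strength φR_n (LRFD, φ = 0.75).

E70XX → F_EXX = 70 ksi.
Effective throat (given) t_e = 0.5625 in.
A_we = 0.5625 × 19.5 = 10.97 in².
F_nw = 0.6 F_EXX = 42 ksi.
φR_n = 0.75 × 42 × 10.97 = 345.5 kips.

φR_n ≈ 346 kips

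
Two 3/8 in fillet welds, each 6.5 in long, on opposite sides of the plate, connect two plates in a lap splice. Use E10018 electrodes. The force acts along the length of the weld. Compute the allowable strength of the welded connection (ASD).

R_n/Ω ≈ 103 kips

E100XX → F_EXX = 100 ksi.
Effective throat t_e = 0.707 × 0.375 = 0.2651 in.
Total length L = 13 in; A_we = 0.2651 × 13 = 3.447 in².
F_nw = 0.6 F_EXX = 0.6 × 100 = 60 ksi.
R_n = 60 × 3.447 = 206.8 kips; R_n/Ω = 206.8/2.0 = 103.4 kips.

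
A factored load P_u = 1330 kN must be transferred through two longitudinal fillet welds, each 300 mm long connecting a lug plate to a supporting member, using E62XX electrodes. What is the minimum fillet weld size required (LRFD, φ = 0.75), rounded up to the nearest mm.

w = 12 mm

E62XX → F_EXX = 620 MPa.
Total weld length L = 600 mm.
Required throat t_e = P_u / (φ × 0.6 F_EXX × L) = 1330 / (0.75 × 0.6 × 620 × 600 × 10⁻³) = 7.945 mm.
Required leg w = t_e / 0.707 = 11.24 mm → use 12 mm.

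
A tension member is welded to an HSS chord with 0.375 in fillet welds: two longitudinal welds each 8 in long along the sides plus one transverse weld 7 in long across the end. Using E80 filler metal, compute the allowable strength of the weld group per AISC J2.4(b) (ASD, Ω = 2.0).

R_n/Ω ≈ 153 kips

E80XX → F_EXX = 80 ksi.
t_e = 0.707 × 0.375 = 0.2651 in.
R_nwl = 0.6 × 80 × 0.2651 × 16 = 203.6 kips (longitudinal, 2 welds).
R_nwt = 0.6 × 80 × 0.2651 × 7 = 89.08 kips (transverse, base value).
(i) R_nwl + R_nwt = 292.7 kips; (ii) 0.85 R_nwl + 1.5 R_nwt = 306.7 kips.
R_n = max = 306.7 kips [governs: (ii)]; R_n/Ω = 153.3 kips.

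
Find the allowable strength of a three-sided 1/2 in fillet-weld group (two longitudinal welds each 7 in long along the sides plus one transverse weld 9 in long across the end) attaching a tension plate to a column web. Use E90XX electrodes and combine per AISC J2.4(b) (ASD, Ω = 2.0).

E90XX → F_EXX = 90 ksi.
t_e = 0.707 × 0.5 = 0.3535 in.
R_nwl = 0.6 × 90 × 0.3535 × 14 = 267.2 kips (longitudinal, 2 welds).
R_nwt = 0.6 × 90 × 0.3535 × 9 = 171.8 kips (transverse, base value).
(i) R_nwl + R_nwt = 439 kips; (ii) 0.85 R_nwl + 1.5 R_nwt = 484.9 kips.
R_n = max = 484.9 kips [governs: (ii)]; R_n/Ω = 242.4 kips.

R_n/Ω ≈ 242 kips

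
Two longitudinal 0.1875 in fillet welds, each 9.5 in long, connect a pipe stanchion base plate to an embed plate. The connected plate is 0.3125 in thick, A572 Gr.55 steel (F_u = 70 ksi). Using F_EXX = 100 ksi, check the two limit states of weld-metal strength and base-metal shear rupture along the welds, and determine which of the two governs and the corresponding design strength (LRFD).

φR_n ≈ 113 kips (weld metal governs)

t_e = 0.707 × 0.1875 = 0.1326 in; L = 19 in.
Weld metal: φR_n = 0.75 × 0.6 × 100 × 0.1326 × 19 = 113.3 kips.
Base metal (shear rupture): φR_n = 0.75 × 0.6 × 70 × 0.3125 × 19 = 187 kips.
Governing: weld metal.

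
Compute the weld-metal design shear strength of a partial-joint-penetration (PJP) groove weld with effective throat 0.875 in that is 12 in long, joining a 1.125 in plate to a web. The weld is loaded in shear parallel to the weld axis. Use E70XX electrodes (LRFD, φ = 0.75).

E70XX → F_EXX = 70 ksi.
Effective throat (given) t_e = 0.875 in.
A_we = 0.875 × 12 = 10.5 in².
F_nw = 0.6 F_EXX = 42 ksi.
φR_n = 0.75 × 42 × 10.5 = 330.8 kip.

φR_n ≈ 331 kip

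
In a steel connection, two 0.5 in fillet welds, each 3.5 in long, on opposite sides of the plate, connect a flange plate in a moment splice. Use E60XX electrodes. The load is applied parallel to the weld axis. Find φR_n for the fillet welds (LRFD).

E60XX → F_EXX = 60 ksi.
Effective throat t_e = 0.707 × 0.5 = 0.3535 in.
Total length L = 7 in; A_we = 0.3535 × 7 = 2.474 in².
F_nw = 0.6 F_EXX = 0.6 × 60 = 36 ksi.
φR_n = 0.75 × 36 × 2.474 = 66.81 kip.

φR_n ≈ 66.8 kip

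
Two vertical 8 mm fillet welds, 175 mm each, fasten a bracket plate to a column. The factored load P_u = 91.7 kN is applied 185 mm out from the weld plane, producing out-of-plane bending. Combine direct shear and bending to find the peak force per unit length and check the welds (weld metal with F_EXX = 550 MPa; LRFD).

f_max ≈ 1680 N/mm; NOT adequate

L_w = 2 × 175 = 350 mm; section modulus (unit throat) S = 2 × L²/6 = 10210 mm².
Direct shear f_v = P/L_w = 91.7×10³/350 = 262 N/mm.
Moment M = P × e = 91.7×10³ × 185 = 16964000 N·mm; bending f_b = M/S = 1662 N/mm.
f_max = √(f_v² + f_b²) = √(262² + 1662²) = 1682 N/mm.
φr_n = 0.75 × 0.6 × 550 × (0.707 × 8) = 1400 N/mm → NOT adequate.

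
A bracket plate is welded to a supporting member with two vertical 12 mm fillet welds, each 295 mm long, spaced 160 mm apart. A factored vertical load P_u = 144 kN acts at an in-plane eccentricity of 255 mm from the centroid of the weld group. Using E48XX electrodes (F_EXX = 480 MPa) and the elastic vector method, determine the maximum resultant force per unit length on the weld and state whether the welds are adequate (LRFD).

f_max ≈ 907 N/mm; adequate

Total weld length L_w = 590 mm. Treat welds as unit-width lines.
Polar moment about centroid: J = 2[d³/12 + d(b/2)²] = 2[295³/12 + 295×80²] = 8055000 mm³.
Direct shear f_v = P/L_w = 144×10³ / 590 = 244.1 N/mm (vertical).
Torsion M = P·e = 144×10³ × 255 = 36720000 N·mm.
Critical point at (x, y) = (80, 147.5) from centroid. f_tx = M·y/J = 672.4 N/mm; f_ty = M·x/J = 364.7 N/mm.
Resultant f_max = √[f_tx² + (f_v + f_ty)²] = √[672.4² + (244.1 + 364.7)²] = 907.1 N/mm.
Capacity per unit length: φr_n = 0.75 × 0.6 × 480 × (0.707 × 12) = 1833 N/mm.
907.1 ≤ 1833 → adequate.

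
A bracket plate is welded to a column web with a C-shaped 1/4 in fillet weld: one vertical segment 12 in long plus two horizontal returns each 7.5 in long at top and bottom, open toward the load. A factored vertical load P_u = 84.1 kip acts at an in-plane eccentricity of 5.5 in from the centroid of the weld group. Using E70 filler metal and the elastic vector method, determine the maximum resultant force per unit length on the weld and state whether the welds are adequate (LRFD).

E70XX → F_EXX = 70 ksi.
Total weld length L_w = 27 in. Treat welds as unit-width lines.
Centroid: x̄ = 2×7.5×3.75 / 27 = 2.083 in from the vertical weld.
Polar moment about centroid: J = I_x + I_y = [12³/12 + 2×7.5×6²] + [12×2.083² + 2(7.5³/12 + 7.5×1.667²)] = 848.1 in³.
Direct shear f_v = P/L_w = 84.1 / 27 = 3.115 kip/in (vertical).
Torsion M = P·e = 84.1 × 5.5 = 462.55 kip·in.
Critical point at (x, y) = (5.417, 6) from centroid. f_tx = M·y/J = 3.273 kip/in; f_ty = M·x/J = 2.954 kip/in.
Resultant f_max = √[f_tx² + (f_v + f_ty)²] = √[3.273² + (3.115 + 2.954)²] = 6.895 kip/in.
Capacity per unit length: φr_n = 0.75 × 0.6 × 70 × (0.707 × 0.25) = 5.568 kip/in.
6.895 > 5.568 → NOT adequate.

f_max ≈ 6.9 kip/in; NOT adequate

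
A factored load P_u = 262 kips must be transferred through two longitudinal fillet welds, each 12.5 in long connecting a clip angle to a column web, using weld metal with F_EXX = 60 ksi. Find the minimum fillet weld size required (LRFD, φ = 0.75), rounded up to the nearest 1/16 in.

w = 9/16 in

Total weld length L = 25 in.
Required throat t_e = P_u / (φ × 0.6 F_EXX × L) = 262 / (0.75 × 0.6 × 60 × 25) = 0.3881 in.
Required leg w = t_e / 0.707 = 0.549 in → use 9/16 in.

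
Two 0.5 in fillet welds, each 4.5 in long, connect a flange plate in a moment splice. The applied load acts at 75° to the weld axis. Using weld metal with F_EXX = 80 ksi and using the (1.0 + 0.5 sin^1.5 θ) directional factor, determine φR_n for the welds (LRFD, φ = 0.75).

t_e = 0.707 × 0.5 = 0.3535 in; A_we = 0.3535 × 9 = 3.181 in².
Directional factor: 1.0 + 0.5 sin^1.5(75°) = 1.475.
F_nw = 0.6 × 80 × 1.475 = 70.78 ksi.
φR_n = 0.75 × 70.78 × 3.181 = 168.9 kip.

φR_n ≈ 169 kip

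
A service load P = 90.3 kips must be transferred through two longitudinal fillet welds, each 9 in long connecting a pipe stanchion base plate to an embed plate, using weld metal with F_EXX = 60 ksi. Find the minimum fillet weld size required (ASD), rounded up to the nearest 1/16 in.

Total weld length L = 18 in.
Required throat t_e = P × Ω / (0.6 F_EXX × L) = 90.3 × 2.0 / (0.6 × 60 × 18) = 0.2787 in.
Required leg w = t_e / 0.707 = 0.3942 in → use 7/16 in.

w = 7/16 in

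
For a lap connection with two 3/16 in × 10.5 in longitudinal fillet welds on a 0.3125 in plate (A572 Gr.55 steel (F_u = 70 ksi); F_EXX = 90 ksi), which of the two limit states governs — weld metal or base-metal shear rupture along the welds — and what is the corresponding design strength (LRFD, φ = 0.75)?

t_e = 0.707 × 0.1875 = 0.1326 in; L = 21 in.
Weld metal: φR_n = 0.75 × 0.6 × 90 × 0.1326 × 21 = 112.7 kip.
Base metal (shear rupture): φR_n = 0.75 × 0.6 × 70 × 0.3125 × 21 = 206.7 kip.
Governing: weld metal.

φR_n ≈ 113 kip (weld metal governs)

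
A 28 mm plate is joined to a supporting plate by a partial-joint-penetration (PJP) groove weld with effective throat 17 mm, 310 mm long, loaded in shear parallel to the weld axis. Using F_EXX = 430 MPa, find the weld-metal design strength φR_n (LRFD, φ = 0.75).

Effective throat (given) t_e = 17 mm.
A_we = 17 × 310 = 5270 mm².
F_nw = 0.6 F_EXX = 258 MPa.
φR_n = 0.75 × 258 × 5270 × 10⁻³ = 1020 kN.

φR_n ≈ 1020 kN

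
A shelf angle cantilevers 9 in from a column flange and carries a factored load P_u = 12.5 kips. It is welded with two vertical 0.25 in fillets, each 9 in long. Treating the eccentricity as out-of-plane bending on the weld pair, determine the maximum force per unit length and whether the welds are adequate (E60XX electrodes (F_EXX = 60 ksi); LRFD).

f_max ≈ 4.22 kip/in; adequate

L_w = 2 × 9 = 18 in; section modulus (unit throat) S = 2 × L²/6 = 27 in².
Direct shear f_v = P/L_w = 12.5/18 = 0.6944 kip/in.
Moment M = P × e = 12.5 × 9 = 112.5 kip·in; bending f_b = M/S = 4.167 kip/in.
f_max = √(f_v² + f_b²) = √(0.6944² + 4.167²) = 4.224 kip/in.
φr_n = 0.75 × 0.6 × 60 × (0.707 × 0.25) = 4.772 kip/in → adequate.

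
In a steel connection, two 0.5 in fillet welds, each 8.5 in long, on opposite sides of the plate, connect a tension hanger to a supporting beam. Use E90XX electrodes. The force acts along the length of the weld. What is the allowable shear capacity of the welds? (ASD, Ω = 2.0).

E90XX → F_EXX = 90 ksi.
Effective throat t_e = 0.707 × 0.5 = 0.3535 in.
Total length L = 17 in; A_we = 0.3535 × 17 = 6.01 in².
F_nw = 0.6 F_EXX = 0.6 × 90 = 54 ksi.
R_n = 54 × 6.01 = 324.5 kip; R_n/Ω = 324.5/2.0 = 162.3 kip.

R_n/Ω ≈ 162 kip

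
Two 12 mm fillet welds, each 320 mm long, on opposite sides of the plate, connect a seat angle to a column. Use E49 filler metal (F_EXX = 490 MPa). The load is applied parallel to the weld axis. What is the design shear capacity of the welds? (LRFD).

Effective throat t_e = 0.707 × 12 = 8.484 mm.
Total length L = 640 mm; A_we = 8.484 × 640 = 5430 mm².
F_nw = 0.6 F_EXX = 0.6 × 490 = 294 MPa.
φR_n = 0.75 × 294 × 5430 × 10⁻³ = 1197 kN.

φR_n ≈ 1200 kN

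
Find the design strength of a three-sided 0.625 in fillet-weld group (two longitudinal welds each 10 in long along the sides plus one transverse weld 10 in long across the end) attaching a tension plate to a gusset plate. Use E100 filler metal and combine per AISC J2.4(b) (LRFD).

φR_n ≈ 636 kip

E100XX → F_EXX = 100 ksi.
t_e = 0.707 × 0.625 = 0.4419 in.
R_nwl = 0.6 × 100 × 0.4419 × 20 = 530.2 kip (longitudinal, 2 welds).
R_nwt = 0.6 × 100 × 0.4419 × 10 = 265.1 kip (transverse, base value).
(i) R_nwl + R_nwt = 795.4 kip; (ii) 0.85 R_nwl + 1.5 R_nwt = 848.4 kip.
R_n = max = 848.4 kip [governs: (ii)]; φR_n = 636.3 kip.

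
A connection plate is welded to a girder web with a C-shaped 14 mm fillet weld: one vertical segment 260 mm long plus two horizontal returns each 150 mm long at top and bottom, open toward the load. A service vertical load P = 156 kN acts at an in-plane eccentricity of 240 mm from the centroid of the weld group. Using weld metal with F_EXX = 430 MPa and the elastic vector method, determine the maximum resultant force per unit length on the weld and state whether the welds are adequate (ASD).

f_max ≈ 1010 N/mm; adequate

Total weld length L_w = 560 mm. Treat welds as unit-width lines.
Centroid: x̄ = 2×150×75 / 560 = 40.18 mm from the vertical weld.
Polar moment about centroid: J = I_x + I_y = [260³/12 + 2×150×130²] + [260×40.18² + 2(150³/12 + 150×34.82²)] = 7881000 mm³.
Direct shear f_v = P/L_w = 156×10³ / 560 = 278.6 N/mm (vertical).
Torsion M = P·e = 156×10³ × 240 = 37440000 N·mm.
Critical point at (x, y) = (109.8, 130) from centroid. f_tx = M·y/J = 617.6 N/mm; f_ty = M·x/J = 521.7 N/mm.
Resultant f_max = √[f_tx² + (f_v + f_ty)²] = √[617.6² + (278.6 + 521.7)²] = 1011 N/mm.
Capacity per unit length: r_n/Ω = (1/2.0) × 0.6 × 430 × (0.707 × 14) = 1277 N/mm.
1011 ≤ 1277 → adequate.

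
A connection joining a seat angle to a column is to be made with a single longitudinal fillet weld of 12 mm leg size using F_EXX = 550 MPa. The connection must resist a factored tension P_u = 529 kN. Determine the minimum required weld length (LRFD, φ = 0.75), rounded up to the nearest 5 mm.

Throat t_e = 0.707 × 12 = 8.484 mm.
φr_n = 0.75 × 0.6 × 550 × 8.484 × 10⁻³ = 2.1 kN/mm.
L_req = P_u / φr_n = 529 / 2.1 = 251.9 mm total.
Round up → use L = 255 mm.

L = 255 mm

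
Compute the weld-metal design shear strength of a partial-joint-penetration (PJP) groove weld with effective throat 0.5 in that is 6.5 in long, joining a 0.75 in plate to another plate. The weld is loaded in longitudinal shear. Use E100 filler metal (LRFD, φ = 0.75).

φR_n ≈ 146 kip

E100XX → F_EXX = 100 ksi.
Effective throat (given) t_e = 0.5 in.
A_we = 0.5 × 6.5 = 3.25 in².
F_nw = 0.6 F_EXX = 60 ksi.
φR_n = 0.75 × 60 × 3.25 = 146.2 kip.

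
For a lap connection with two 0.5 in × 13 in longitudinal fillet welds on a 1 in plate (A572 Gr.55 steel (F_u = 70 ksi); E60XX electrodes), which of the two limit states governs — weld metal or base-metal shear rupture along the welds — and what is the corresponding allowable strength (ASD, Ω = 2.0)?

R_n/Ω ≈ 165 kip (weld metal governs)

E60XX → F_EXX = 60 ksi.
t_e = 0.707 × 0.5 = 0.3535 in; L = 26 in.
Weld metal: R_n/Ω = (1/2.0) × 0.6 × 60 × 0.3535 × 26 = 165.4 kip.
Base metal (shear rupture): R_n/Ω = (1/2.0) × 0.6 × 70 × 1 × 26 = 546 kip.
Governing: weld metal.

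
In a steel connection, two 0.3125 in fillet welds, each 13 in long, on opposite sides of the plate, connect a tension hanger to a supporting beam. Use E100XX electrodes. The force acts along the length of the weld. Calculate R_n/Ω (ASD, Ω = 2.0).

E100XX → F_EXX = 100 ksi.
Effective throat t_e = 0.707 × 0.3125 = 0.2209 in.
Total length L = 26 in; A_we = 0.2209 × 26 = 5.744 in².
F_nw = 0.6 F_EXX = 0.6 × 100 = 60 ksi.
R_n = 60 × 5.744 = 344.7 kips; R_n/Ω = 344.7/2.0 = 172.3 kips.

R_n/Ω ≈ 172 kips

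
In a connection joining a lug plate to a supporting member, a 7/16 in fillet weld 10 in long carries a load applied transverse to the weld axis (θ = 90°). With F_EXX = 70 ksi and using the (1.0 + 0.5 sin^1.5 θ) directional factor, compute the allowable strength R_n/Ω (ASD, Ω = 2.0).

R_n/Ω ≈ 97.4 kips

t_e = 0.707 × 0.4375 = 0.3093 in; A_we = 0.3093 × 10 = 3.093 in².
Directional factor: 1.0 + 0.5 sin^1.5(90°) = 1.5.
F_nw = 0.6 × 70 × 1.5 = 63 ksi.
R_n/Ω = (63 × 3.093) / 2.0 = 97.43 kips.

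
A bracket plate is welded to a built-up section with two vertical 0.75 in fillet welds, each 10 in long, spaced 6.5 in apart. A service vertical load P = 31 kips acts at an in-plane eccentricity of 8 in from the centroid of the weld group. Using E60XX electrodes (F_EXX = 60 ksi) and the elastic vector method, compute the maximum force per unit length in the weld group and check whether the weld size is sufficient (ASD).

Total weld length L_w = 20 in. Treat welds as unit-width lines.
Polar moment about centroid: J = 2[d³/12 + d(b/2)²] = 2[10³/12 + 10×3.25²] = 377.9 in³.
Direct shear f_v = P/L_w = 31 / 20 = 1.55 kip/in (vertical).
Torsion M = P·e = 31 × 8 = 248 kip·in.
Critical point at (x, y) = (3.25, 5) from centroid. f_tx = M·y/J = 3.281 kip/in; f_ty = M·x/J = 2.133 kip/in.
Resultant f_max = √[f_tx² + (f_v + f_ty)²] = √[3.281² + (1.55 + 2.133)²] = 4.932 kip/in.
Capacity per unit length: r_n/Ω = (1/2.0) × 0.6 × 60 × (0.707 × 0.75) = 9.544 kip/in.
4.932 ≤ 9.544 → adequate.

f_max ≈ 4.93 kip/in; adequate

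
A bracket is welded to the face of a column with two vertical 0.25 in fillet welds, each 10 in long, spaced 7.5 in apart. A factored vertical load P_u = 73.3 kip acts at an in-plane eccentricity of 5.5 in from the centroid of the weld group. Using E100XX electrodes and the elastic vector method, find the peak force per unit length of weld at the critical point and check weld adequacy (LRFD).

E100XX → F_EXX = 100 ksi.
Total weld length L_w = 20 in. Treat welds as unit-width lines.
Polar moment about centroid: J = 2[d³/12 + d(b/2)²] = 2[10³/12 + 10×3.75²] = 447.9 in³.
Direct shear f_v = P/L_w = 73.3 / 20 = 3.665 kip/in (vertical).
Torsion M = P·e = 73.3 × 5.5 = 403.15 kip·in.
Critical point at (x, y) = (3.75, 5) from centroid. f_tx = M·y/J = 4.5 kip/in; f_ty = M·x/J = 3.375 kip/in.
Resultant f_max = √[f_tx² + (f_v + f_ty)²] = √[4.5² + (3.665 + 3.375)²] = 8.356 kip/in.
Capacity per unit length: φr_n = 0.75 × 0.6 × 100 × (0.707 × 0.25) = 7.954 kip/in.
8.356 > 7.954 → NOT adequate.

f_max ≈ 8.36 kip/in; NOT adequate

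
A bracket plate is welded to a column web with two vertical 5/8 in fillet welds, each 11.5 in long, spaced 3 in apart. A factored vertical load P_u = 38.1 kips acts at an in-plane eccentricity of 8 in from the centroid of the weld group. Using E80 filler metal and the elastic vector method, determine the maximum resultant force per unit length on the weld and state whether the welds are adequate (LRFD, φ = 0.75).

f_max ≈ 6.55 kip/in; adequate

E80XX → F_EXX = 80 ksi.
Total weld length L_w = 23 in. Treat welds as unit-width lines.
Polar moment about centroid: J = 2[d³/12 + d(b/2)²] = 2[11.5³/12 + 11.5×1.5²] = 305.2 in³.
Direct shear f_v = P/L_w = 38.1 / 23 = 1.657 kip/in (vertical).
Torsion M = P·e = 38.1 × 8 = 304.8 kip·in.
Critical point at (x, y) = (1.5, 5.75) from centroid. f_tx = M·y/J = 5.742 kip/in; f_ty = M·x/J = 1.498 kip/in.
Resultant f_max = √[f_tx² + (f_v + f_ty)²] = √[5.742² + (1.657 + 1.498)²] = 6.551 kip/in.
Capacity per unit length: φr_n = 0.75 × 0.6 × 80 × (0.707 × 0.625) = 15.91 kip/in.
6.551 ≤ 15.91 → adequate.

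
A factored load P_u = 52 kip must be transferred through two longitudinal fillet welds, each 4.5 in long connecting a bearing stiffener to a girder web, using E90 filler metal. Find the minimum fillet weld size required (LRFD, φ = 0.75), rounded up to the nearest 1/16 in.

E90XX → F_EXX = 90 ksi.
Total weld length L = 9 in.
Required throat t_e = P_u / (φ × 0.6 F_EXX × L) = 52 / (0.75 × 0.6 × 90 × 9) = 0.1427 in.
Required leg w = t_e / 0.707 = 0.2018 in → use 1/4 in.

w = 1/4 in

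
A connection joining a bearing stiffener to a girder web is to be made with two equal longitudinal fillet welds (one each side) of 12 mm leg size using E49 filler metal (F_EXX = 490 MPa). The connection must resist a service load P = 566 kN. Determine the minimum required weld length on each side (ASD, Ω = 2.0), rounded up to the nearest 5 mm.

L = 230 mm on each side

Throat t_e = 0.707 × 12 = 8.484 mm.
r_n/Ω = (0.6 × 490 × 8.484) / 2.0 = 1247 N/mm = 1.247 kN/mm.
L_req = P / (r_n/Ω) = 566 / 1.247 = 453.8 mm total.
Per side: 453.8 / 2 = 226.9 mm.
Round up → use L = 230 mm on each side.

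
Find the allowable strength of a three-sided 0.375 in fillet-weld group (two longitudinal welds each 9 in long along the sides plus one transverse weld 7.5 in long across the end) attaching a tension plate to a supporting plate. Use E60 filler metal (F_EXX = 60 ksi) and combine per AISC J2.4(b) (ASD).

R_n/Ω ≈ 127 kips

t_e = 0.707 × 0.375 = 0.2651 in.
R_nwl = 0.6 × 60 × 0.2651 × 18 = 171.8 kips (longitudinal, 2 welds).
R_nwt = 0.6 × 60 × 0.2651 × 7.5 = 71.58 kips (transverse, base value).
(i) R_nwl + R_nwt = 243.4 kips; (ii) 0.85 R_nwl + 1.5 R_nwt = 253.4 kips.
R_n = max = 253.4 kips [governs: (ii)]; R_n/Ω = 126.7 kips.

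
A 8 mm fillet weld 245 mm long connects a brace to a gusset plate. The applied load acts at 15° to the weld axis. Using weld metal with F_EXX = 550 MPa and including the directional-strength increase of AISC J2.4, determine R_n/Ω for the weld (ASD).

R_n/Ω ≈ 244 kN

t_e = 0.707 × 8 = 5.656 mm; A_we = 5.656 × 245 = 1386 mm².
Directional factor: 1.0 + 0.5 sin^1.5(15°) = 1.066.
F_nw = 0.6 × 550 × 1.066 = 351.7 MPa.
R_n/Ω = (351.7 × 1386) / 2.0 × 10⁻³ = 243.7 kN.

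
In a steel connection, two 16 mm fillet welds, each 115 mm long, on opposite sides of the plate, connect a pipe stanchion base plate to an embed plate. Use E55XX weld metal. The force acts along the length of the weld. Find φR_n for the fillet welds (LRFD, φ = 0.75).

E55XX → F_EXX = 550 MPa.
Effective throat t_e = 0.707 × 16 = 11.31 mm.
Total length L = 230 mm; A_we = 11.31 × 230 = 2602 mm².
F_nw = 0.6 F_EXX = 0.6 × 550 = 330 MPa.
φR_n = 0.75 × 330 × 2602 × 10⁻³ = 643.9 kN.

φR_n ≈ 644 kN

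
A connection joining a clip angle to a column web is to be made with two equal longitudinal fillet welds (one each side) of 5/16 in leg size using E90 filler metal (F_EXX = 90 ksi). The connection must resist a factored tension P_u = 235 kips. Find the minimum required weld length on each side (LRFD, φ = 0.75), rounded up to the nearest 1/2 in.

Throat t_e = 0.707 × 0.3125 = 0.2209 in.
φr_n = 0.75 × 0.6 × 90 × 0.2209 = 8.948 kips/in.
L_req = P_u / φr_n = 235 / 8.948 = 26.26 in total.
Per side: 26.26 / 2 = 13.13 in.
Round up → use L = 13.5 in on each side.

L = 13.5 in on each side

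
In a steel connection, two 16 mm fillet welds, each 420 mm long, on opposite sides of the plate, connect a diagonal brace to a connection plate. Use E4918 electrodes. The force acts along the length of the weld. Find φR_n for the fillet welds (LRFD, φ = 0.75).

φR_n ≈ 2100 kN

E49XX → F_EXX = 490 MPa.
Effective throat t_e = 0.707 × 16 = 11.31 mm.
Total length L = 840 mm; A_we = 11.31 × 840 = 9502 mm².
F_nw = 0.6 F_EXX = 0.6 × 490 = 294 MPa.
φR_n = 0.75 × 294 × 9502 × 10⁻³ = 2095 kN.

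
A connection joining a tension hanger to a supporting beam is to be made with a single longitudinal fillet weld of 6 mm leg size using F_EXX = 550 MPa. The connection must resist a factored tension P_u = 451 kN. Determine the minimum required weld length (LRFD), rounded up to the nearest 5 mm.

Throat t_e = 0.707 × 6 = 4.242 mm.
φr_n = 0.75 × 0.6 × 550 × 4.242 × 10⁻³ = 1.05 kN/mm.
L_req = P_u / φr_n = 451 / 1.05 = 429.6 mm total.
Round up → use L = 430 mm.

L = 430 mm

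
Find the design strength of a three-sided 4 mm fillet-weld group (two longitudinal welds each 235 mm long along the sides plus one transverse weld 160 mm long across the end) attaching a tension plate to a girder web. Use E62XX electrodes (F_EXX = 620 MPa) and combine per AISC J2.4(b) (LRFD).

t_e = 0.707 × 4 = 2.828 mm.
R_nwl = 0.6 × 620 × 2.828 × 470 × 10⁻³ = 494.4 kN (longitudinal, 2 welds).
R_nwt = 0.6 × 620 × 2.828 × 160 × 10⁻³ = 168.3 kN (transverse, base value).
(i) R_nwl + R_nwt = 662.8 kN; (ii) 0.85 R_nwl + 1.5 R_nwt = 672.8 kN.
R_n = max = 672.8 kN [governs: (ii)]; φR_n = 504.6 kN.

φR_n ≈ 505 kN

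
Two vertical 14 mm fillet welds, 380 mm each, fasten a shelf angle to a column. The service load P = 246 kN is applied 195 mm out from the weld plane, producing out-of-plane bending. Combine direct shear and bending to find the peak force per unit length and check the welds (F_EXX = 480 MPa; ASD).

L_w = 2 × 380 = 760 mm; section modulus (unit throat) S = 2 × L²/6 = 48130 mm².
Direct shear f_v = P/L_w = 246×10³/760 = 323.7 N/mm.
Moment M = P × e = 246×10³ × 195 = 47970000 N·mm; bending f_b = M/S = 996.6 N/mm.
f_max = √(f_v² + f_b²) = √(323.7² + 996.6²) = 1048 N/mm.
r_n/Ω = (1/2.0) × 0.6 × 480 × (0.707 × 14) = 1425 N/mm → adequate.

f_max ≈ 1050 N/mm; adequate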